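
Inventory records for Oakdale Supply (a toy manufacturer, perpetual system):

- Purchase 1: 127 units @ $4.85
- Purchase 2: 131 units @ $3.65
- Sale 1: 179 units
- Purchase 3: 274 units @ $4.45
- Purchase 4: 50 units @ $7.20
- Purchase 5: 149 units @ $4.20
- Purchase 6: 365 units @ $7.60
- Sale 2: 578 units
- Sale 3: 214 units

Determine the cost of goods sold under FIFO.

COGS = $5,123.20

Sale 1 (179) [FIFO — oldest first]: 127 @ $4.85 + 52 @ $3.65 = $805.75
Sale 2 (578) [FIFO — oldest first]: 79 @ $3.65 + 274 @ $4.45 + 50 @ $7.20 + 149 @ $4.20 + 26 @ $7.60 = $2,691.05
Sale 3 (214) [FIFO — oldest first]: 214 @ $7.60 = $1,626.40
Total COGS = $805.75 + $2,691.05 + $1,626.40 = $5,123.20
Ending inventory: 125 @ $7.60 = $950.00
Check: goods available $6,073.20 = COGS $5,123.20 + ending $950.00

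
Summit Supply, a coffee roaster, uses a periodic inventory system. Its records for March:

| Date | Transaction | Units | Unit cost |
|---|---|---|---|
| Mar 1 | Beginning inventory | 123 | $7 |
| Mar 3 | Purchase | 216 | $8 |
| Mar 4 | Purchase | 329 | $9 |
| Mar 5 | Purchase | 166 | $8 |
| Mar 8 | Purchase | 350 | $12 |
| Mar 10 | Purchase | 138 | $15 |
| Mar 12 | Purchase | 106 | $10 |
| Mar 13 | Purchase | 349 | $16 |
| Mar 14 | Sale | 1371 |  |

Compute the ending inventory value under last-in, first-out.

Mar 14, 1371 sold [LIFO — newest first]: 349 @ $16 + 106 @ $10 + 138 @ $15 + 350 @ $12 + 166 @ $8 + 262 @ $9 = $16,600
Ending inventory: 123 @ $7 + 216 @ $8 + 67 @ $9 = $3,192

Ending inventory = $3,192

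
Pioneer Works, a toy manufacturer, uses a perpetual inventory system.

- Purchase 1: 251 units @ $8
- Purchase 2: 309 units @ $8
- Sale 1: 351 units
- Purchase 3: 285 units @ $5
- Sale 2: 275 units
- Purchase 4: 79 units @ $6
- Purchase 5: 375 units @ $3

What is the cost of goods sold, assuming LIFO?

COGS = $4,183

Sale 1 (351) [LIFO — newest first]: 309 @ $8 + 42 @ $8 = $2,808
Sale 2 (275) [LIFO — newest first]: 275 @ $5 = $1,375
Total COGS = $2,808 + $1,375 = $4,183
Ending inventory: 209 @ $8 + 10 @ $5 + 79 @ $6 + 375 @ $3 = $3,321
Check: goods available $7,504 = COGS $4,183 + ending $3,321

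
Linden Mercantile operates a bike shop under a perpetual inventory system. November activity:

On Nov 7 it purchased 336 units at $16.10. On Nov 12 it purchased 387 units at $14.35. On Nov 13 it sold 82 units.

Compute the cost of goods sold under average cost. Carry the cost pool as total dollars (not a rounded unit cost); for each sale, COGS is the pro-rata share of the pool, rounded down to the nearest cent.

COGS = $1,243.38

After Nov 7: 336 on hand, pool $5,409.60 (≈ $16.1000 each)
After Nov 12: 723 on hand, pool $10,963.05 (≈ $15.1633 each)
Nov 13, sell 82: 82/723 × $10,963.05 → $1,243.38
Ending inventory (cost pool remaining) = $9,719.67
Check: goods available $10,963.05 = COGS $1,243.38 + ending $9,719.67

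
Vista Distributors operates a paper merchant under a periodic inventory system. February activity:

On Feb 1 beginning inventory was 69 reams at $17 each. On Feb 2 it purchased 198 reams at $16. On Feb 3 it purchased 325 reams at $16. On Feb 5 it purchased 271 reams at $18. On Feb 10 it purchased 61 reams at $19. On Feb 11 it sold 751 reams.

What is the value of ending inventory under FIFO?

Ending inventory = $3,175

Feb 11, 751 sold [FIFO — oldest first]: 69 @ $17 + 198 @ $16 + 325 @ $16 + 159 @ $18 = $12,403
Ending inventory: 112 @ $18 + 61 @ $19 = $3,175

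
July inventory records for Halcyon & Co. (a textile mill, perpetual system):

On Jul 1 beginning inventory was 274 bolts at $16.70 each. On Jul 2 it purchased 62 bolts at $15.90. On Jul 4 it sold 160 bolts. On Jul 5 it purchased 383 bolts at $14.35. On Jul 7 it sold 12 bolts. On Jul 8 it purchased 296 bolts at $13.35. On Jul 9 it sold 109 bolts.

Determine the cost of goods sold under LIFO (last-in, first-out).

Jul 4, 160 sold [LIFO — newest first]: 62 @ $15.90 + 98 @ $16.70 = $2,622.40
Jul 7, 12 sold [LIFO — newest first]: 12 @ $14.35 = $172.20
Jul 9, 109 sold [LIFO — newest first]: 109 @ $13.35 = $1,455.15
Total COGS = $2,622.40 + $172.20 + $1,455.15 = $4,249.75
Ending inventory: 176 @ $16.70 + 371 @ $14.35 + 187 @ $13.35 = $10,759.50

COGS = $4,249.75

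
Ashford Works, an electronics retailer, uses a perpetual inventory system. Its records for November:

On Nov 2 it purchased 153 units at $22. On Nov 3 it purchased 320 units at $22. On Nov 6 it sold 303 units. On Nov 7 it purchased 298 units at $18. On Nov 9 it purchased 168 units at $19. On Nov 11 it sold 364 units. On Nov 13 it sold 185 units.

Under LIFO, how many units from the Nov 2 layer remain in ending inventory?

Nov 6, 303 sold [LIFO — newest first]: 303 @ $22 = $6,666
Nov 11, 364 sold [LIFO — newest first]: 168 @ $19 + 196 @ $18 = $6,720
Nov 13, 185 sold [LIFO — newest first]: 102 @ $18 + 17 @ $22 + 66 @ $22 = $3,662
Total COGS = $6,666 + $6,720 + $3,662 = $17,048
Ending inventory: 87 @ $22 = $1,914

87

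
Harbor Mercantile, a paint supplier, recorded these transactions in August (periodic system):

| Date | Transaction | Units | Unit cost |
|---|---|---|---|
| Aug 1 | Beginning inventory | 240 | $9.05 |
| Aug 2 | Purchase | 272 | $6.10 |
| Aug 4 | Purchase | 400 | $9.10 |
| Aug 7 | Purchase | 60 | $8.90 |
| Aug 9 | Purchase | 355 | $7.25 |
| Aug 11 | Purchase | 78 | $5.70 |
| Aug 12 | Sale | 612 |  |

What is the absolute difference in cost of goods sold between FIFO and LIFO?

$105.95

FIFO COGS: 240 @ $9.05 + 272 @ $6.10 + 100 @ $9.10 = $4,741.20
LIFO COGS: 78 @ $5.70 + 355 @ $7.25 + 60 @ $8.90 + 119 @ $9.10 = $4,635.25
Difference = |$4,741.20 − $4,635.25| = $105.95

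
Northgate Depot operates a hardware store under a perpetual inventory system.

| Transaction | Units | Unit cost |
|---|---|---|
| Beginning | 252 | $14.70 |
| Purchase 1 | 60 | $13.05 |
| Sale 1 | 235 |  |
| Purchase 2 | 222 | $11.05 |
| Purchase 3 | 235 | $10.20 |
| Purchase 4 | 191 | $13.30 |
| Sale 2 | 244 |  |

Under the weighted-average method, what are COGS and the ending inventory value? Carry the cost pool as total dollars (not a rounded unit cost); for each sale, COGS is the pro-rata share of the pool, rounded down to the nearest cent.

COGS = $6,239.90; ending inventory = $5,637.90

After Beginning: 252 on hand, pool $3,704.40 (≈ $14.7000 each)
After Purchase 1: 312 on hand, pool $4,487.40 (≈ $14.3827 each)
Sale 1, sell 235: 235/312 × $4,487.40 → $3,379.93
After Purchase 2: 299 on hand, pool $3,560.57 (≈ $11.9083 each)
After Purchase 3: 534 on hand, pool $5,957.57 (≈ $11.1565 each)
After Purchase 4: 725 on hand, pool $8,497.87 (≈ $11.7212 each)
Sale 2, sell 244: 244/725 × $8,497.87 → $2,859.97
Total COGS = $3,379.93 + $2,859.97 = $6,239.90
Ending inventory (cost pool remaining) = $5,637.90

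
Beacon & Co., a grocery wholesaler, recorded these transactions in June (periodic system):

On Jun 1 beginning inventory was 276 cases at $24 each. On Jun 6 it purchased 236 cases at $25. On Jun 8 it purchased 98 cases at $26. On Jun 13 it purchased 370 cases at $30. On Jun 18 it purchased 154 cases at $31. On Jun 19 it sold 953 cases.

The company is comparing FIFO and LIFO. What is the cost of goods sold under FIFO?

FIFO COGS: 276 @ $24 + 236 @ $25 + 98 @ $26 + 343 @ $30 = $25,362
LIFO COGS: 154 @ $31 + 370 @ $30 + 98 @ $26 + 236 @ $25 + 95 @ $24 = $26,602

COGS = $25,362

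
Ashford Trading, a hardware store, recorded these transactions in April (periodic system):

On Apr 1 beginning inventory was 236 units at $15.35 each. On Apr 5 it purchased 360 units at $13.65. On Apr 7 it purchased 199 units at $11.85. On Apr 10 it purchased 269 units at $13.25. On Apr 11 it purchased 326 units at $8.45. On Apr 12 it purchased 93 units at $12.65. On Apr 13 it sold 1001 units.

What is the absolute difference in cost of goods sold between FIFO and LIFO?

$2,214.60

FIFO COGS: 236 @ $15.35 + 360 @ $13.65 + 199 @ $11.85 + 206 @ $13.25 = $13,624.25
LIFO COGS: 93 @ $12.65 + 326 @ $8.45 + 269 @ $13.25 + 199 @ $11.85 + 114 @ $13.65 = $11,409.65
Difference = |$13,624.25 − $11,409.65| = $2,214.60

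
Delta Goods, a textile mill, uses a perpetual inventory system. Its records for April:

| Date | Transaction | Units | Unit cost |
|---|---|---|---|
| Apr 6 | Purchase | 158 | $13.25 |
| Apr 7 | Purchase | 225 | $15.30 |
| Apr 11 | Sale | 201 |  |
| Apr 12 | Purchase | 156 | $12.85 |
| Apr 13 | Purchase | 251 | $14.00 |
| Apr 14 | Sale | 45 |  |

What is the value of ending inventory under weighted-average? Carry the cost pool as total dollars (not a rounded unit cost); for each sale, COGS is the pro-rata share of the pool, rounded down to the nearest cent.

After Apr 6: 158 on hand, pool $2,093.50 (≈ $13.2500 each)
After Apr 7: 383 on hand, pool $5,536.00 (≈ $14.4543 each)
Apr 11, sell 201: 201/383 × $5,536.00 → $2,905.31
After Apr 12: 338 on hand, pool $4,635.29 (≈ $13.7139 each)
After Apr 13: 589 on hand, pool $8,149.29 (≈ $13.8358 each)
Apr 14, sell 45: 45/589 × $8,149.29 → $622.61
Total COGS = $2,905.31 + $622.61 = $3,527.92
Ending inventory (cost pool remaining) = $7,526.68
Check: goods available $11,054.60 = COGS $3,527.92 + ending $7,526.68

Ending inventory = $7,526.68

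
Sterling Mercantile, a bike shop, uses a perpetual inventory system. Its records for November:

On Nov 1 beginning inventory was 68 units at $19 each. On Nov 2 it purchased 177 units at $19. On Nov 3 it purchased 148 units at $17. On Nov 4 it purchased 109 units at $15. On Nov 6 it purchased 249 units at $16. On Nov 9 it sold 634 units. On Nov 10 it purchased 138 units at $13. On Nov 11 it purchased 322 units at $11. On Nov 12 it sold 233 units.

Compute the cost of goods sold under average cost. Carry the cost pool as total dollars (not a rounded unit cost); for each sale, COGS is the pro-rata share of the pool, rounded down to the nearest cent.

After Nov 1: 68 on hand, pool $1,292.00 (≈ $19.0000 each)
After Nov 2: 245 on hand, pool $4,655.00 (≈ $19.0000 each)
After Nov 3: 393 on hand, pool $7,171.00 (≈ $18.2468 each)
After Nov 4: 502 on hand, pool $8,806.00 (≈ $17.5418 each)
After Nov 6: 751 on hand, pool $12,790.00 (≈ $17.0306 each)
Nov 9, sell 634: 634/751 × $12,790.00 → $10,797.41
After Nov 10: 255 on hand, pool $3,786.59 (≈ $14.8494 each)
After Nov 11: 577 on hand, pool $7,328.59 (≈ $12.7012 each)
Nov 12, sell 233: 233/577 × $7,328.59 → $2,959.37
Total COGS = $10,797.41 + $2,959.37 = $13,756.78
Ending inventory (cost pool remaining) = $4,369.22

COGS = $13,756.78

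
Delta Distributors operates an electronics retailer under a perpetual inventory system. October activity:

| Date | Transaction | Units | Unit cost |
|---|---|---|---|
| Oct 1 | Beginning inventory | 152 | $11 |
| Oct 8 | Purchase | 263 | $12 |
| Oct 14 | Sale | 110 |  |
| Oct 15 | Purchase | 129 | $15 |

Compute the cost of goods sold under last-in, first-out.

Oct 14, 110 sold [LIFO — newest first]: 110 @ $12 = $1,320
Ending inventory: 152 @ $11 + 153 @ $12 + 129 @ $15 = $5,443

COGS = $1,320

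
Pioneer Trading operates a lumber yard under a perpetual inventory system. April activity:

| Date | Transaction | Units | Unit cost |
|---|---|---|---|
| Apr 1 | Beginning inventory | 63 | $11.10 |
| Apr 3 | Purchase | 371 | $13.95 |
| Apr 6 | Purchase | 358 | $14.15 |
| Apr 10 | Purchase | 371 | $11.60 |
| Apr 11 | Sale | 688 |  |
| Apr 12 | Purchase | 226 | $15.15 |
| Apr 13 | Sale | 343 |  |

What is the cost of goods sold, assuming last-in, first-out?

COGS = $13,853.40

Apr 11, 688 sold [LIFO — newest first]: 371 @ $11.60 + 317 @ $14.15 = $8,789.15
Apr 13, 343 sold [LIFO — newest first]: 226 @ $15.15 + 41 @ $14.15 + 76 @ $13.95 = $5,064.25
Total COGS = $8,789.15 + $5,064.25 = $13,853.40
Ending inventory: 63 @ $11.10 + 295 @ $13.95 = $4,814.55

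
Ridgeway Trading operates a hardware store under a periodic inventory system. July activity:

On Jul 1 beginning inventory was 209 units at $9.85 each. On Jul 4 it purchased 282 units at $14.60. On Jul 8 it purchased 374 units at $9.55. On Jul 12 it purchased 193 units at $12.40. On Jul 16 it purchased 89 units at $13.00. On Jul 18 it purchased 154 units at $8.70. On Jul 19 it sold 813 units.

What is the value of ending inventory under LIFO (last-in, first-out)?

Jul 19, 813 sold [LIFO — newest first]: 154 @ $8.70 + 89 @ $13.00 + 193 @ $12.40 + 374 @ $9.55 + 3 @ $14.60 = $8,505.50
Ending inventory: 209 @ $9.85 + 279 @ $14.60 = $6,132.05

Ending inventory = $6,132.05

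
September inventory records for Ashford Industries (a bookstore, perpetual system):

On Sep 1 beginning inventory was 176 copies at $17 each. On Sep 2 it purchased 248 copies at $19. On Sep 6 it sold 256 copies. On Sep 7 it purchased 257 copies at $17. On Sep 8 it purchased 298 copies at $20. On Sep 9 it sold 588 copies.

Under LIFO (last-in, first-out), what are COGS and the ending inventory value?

COGS = $15,738; ending inventory = $2,295

Sep 6, 256 sold [LIFO — newest first]: 248 @ $19 + 8 @ $17 = $4,848
Sep 9, 588 sold [LIFO — newest first]: 298 @ $20 + 257 @ $17 + 33 @ $17 = $10,890
Total COGS = $4,848 + $10,890 = $15,738
Ending inventory: 135 @ $17 = $2,295
Check: goods available $18,033 = COGS $15,738 + ending $2,295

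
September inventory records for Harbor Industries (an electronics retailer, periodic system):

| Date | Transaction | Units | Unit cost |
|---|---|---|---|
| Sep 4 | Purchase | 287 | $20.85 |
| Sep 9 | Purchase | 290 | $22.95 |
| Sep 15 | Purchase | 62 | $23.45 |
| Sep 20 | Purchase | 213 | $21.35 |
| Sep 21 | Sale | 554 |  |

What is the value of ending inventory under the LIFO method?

Ending inventory = $6,236.40

Sep 21, 554 sold [LIFO — newest first]: 213 @ $21.35 + 62 @ $23.45 + 279 @ $22.95 = $12,404.50
Ending inventory: 287 @ $20.85 + 11 @ $22.95 = $6,236.40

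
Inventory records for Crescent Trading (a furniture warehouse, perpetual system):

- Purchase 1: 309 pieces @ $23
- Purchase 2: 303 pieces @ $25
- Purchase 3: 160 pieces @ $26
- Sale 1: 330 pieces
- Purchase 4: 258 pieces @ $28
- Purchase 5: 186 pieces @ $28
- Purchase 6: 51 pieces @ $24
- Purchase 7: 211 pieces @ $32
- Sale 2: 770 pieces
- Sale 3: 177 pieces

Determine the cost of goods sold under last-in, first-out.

Sale 1 (330) [LIFO — newest first]: 160 @ $26 + 170 @ $25 = $8,410
Sale 2 (770) [LIFO — newest first]: 211 @ $32 + 51 @ $24 + 186 @ $28 + 258 @ $28 + 64 @ $25 = $22,008
Sale 3 (177) [LIFO — newest first]: 69 @ $25 + 108 @ $23 = $4,209
Total COGS = $8,410 + $22,008 + $4,209 = $34,627
Ending inventory: 201 @ $23 = $4,623
Check: goods available $39,250 = COGS $34,627 + ending $4,623

COGS = $34,627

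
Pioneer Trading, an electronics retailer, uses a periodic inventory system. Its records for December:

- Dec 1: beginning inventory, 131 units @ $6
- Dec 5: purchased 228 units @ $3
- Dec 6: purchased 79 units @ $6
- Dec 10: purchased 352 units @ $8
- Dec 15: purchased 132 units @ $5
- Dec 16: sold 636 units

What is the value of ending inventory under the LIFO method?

Dec 16, 636 sold [LIFO — newest first]: 132 @ $5 + 352 @ $8 + 79 @ $6 + 73 @ $3 = $4,169
Ending inventory: 131 @ $6 + 155 @ $3 = $1,251

Ending inventory = $1,251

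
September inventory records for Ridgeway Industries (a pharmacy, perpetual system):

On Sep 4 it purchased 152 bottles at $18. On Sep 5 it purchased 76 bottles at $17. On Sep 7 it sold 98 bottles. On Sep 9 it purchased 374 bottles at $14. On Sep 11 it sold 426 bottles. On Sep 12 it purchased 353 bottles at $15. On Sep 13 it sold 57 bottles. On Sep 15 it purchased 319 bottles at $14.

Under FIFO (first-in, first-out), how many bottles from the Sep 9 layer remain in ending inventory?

21

Sep 7, 98 sold [FIFO — oldest first]: 98 @ $18 = $1,764
Sep 11, 426 sold [FIFO — oldest first]: 54 @ $18 + 76 @ $17 + 296 @ $14 = $6,408
Sep 13, 57 sold [FIFO — oldest first]: 57 @ $14 = $798
Total COGS = $1,764 + $6,408 + $798 = $8,970
Ending inventory: 21 @ $14 + 353 @ $15 + 319 @ $14 = $10,055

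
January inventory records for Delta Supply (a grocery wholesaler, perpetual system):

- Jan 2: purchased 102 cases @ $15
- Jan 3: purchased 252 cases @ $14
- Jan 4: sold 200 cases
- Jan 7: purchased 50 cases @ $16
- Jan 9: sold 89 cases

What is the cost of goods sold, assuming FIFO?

COGS = $4,148

Jan 4, 200 sold [FIFO — oldest first]: 102 @ $15 + 98 @ $14 = $2,902
Jan 9, 89 sold [FIFO — oldest first]: 89 @ $14 = $1,246
Total COGS = $2,902 + $1,246 = $4,148
Ending inventory: 65 @ $14 + 50 @ $16 = $1,710
Check: goods available $5,858 = COGS $4,148 + ending $1,710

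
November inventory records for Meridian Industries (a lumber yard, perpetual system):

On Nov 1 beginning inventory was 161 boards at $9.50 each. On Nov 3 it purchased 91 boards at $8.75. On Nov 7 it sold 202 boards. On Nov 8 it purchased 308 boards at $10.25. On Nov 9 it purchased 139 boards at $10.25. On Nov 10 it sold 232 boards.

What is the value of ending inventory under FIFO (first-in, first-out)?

Nov 7, 202 sold [FIFO — oldest first]: 161 @ $9.50 + 41 @ $8.75 = $1,888.25
Nov 10, 232 sold [FIFO — oldest first]: 50 @ $8.75 + 182 @ $10.25 = $2,303.00
Total COGS = $1,888.25 + $2,303.00 = $4,191.25
Ending inventory: 126 @ $10.25 + 139 @ $10.25 = $2,716.25
Check: goods available $6,907.50 = COGS $4,191.25 + ending $2,716.25

Ending inventory = $2,716.25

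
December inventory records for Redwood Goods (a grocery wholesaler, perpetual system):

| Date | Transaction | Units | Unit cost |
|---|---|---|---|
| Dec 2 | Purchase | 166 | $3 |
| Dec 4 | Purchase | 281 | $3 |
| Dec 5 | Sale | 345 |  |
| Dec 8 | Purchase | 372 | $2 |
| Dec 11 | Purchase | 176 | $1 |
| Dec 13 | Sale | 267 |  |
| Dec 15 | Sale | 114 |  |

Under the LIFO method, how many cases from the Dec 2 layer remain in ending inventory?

102

Dec 5, 345 sold [LIFO — newest first]: 281 @ $3 + 64 @ $3 = $1,035
Dec 13, 267 sold [LIFO — newest first]: 176 @ $1 + 91 @ $2 = $358
Dec 15, 114 sold [LIFO — newest first]: 114 @ $2 = $228
Total COGS = $1,035 + $358 + $228 = $1,621
Ending inventory: 102 @ $3 + 167 @ $2 = $640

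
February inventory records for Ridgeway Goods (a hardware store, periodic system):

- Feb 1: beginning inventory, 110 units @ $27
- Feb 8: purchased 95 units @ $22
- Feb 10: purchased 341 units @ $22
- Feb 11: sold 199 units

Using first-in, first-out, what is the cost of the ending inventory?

Ending inventory = $7,634

Feb 11, 199 sold [FIFO — oldest first]: 110 @ $27 + 89 @ $22 = $4,928
Ending inventory: 6 @ $22 + 341 @ $22 = $7,634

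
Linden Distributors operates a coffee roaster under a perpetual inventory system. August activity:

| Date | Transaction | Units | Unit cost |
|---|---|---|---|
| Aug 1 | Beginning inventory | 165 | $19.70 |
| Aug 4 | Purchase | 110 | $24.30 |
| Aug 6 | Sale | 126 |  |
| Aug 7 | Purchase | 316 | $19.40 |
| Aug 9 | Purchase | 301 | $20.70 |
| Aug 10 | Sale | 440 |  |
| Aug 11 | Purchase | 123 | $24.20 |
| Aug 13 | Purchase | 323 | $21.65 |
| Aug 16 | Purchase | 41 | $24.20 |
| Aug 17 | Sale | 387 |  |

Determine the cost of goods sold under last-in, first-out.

Aug 6, 126 sold [LIFO — newest first]: 110 @ $24.30 + 16 @ $19.70 = $2,988.20
Aug 10, 440 sold [LIFO — newest first]: 301 @ $20.70 + 139 @ $19.40 = $8,927.30
Aug 17, 387 sold [LIFO — newest first]: 41 @ $24.20 + 323 @ $21.65 + 23 @ $24.20 = $8,541.75
Total COGS = $2,988.20 + $8,927.30 + $8,541.75 = $20,457.25
Ending inventory: 149 @ $19.70 + 177 @ $19.40 + 100 @ $24.20 = $8,789.10

COGS = $20,457.25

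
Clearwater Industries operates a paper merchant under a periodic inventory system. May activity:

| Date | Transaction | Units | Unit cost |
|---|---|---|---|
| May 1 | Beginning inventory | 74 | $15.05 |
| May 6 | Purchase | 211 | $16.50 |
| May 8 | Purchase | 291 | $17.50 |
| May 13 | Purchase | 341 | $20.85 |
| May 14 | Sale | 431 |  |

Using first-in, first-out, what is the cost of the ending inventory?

Ending inventory = $9,647.35

May 14, 431 sold [FIFO — oldest first]: 74 @ $15.05 + 211 @ $16.50 + 146 @ $17.50 = $7,150.20
Ending inventory: 145 @ $17.50 + 341 @ $20.85 = $9,647.35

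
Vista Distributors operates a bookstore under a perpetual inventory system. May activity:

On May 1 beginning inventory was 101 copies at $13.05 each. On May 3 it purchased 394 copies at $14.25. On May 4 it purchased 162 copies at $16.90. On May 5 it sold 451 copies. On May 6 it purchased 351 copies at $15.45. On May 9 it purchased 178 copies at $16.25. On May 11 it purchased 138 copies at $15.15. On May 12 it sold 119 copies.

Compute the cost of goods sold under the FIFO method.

May 5, 451 sold [FIFO — oldest first]: 101 @ $13.05 + 350 @ $14.25 = $6,305.55
May 12, 119 sold [FIFO — oldest first]: 44 @ $14.25 + 75 @ $16.90 = $1,894.50
Total COGS = $6,305.55 + $1,894.50 = $8,200.05
Ending inventory: 87 @ $16.90 + 351 @ $15.45 + 178 @ $16.25 + 138 @ $15.15 = $11,876.45
Check: goods available $20,076.50 = COGS $8,200.05 + ending $11,876.45

COGS = $8,200.05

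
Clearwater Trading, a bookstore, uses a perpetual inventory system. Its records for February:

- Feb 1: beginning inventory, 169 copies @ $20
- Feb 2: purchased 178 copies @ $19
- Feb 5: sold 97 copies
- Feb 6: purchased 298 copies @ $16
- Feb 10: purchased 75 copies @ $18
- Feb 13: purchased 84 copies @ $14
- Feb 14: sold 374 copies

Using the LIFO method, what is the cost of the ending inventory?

Ending inventory = $6,247

Feb 5, 97 sold [LIFO — newest first]: 97 @ $19 = $1,843
Feb 14, 374 sold [LIFO — newest first]: 84 @ $14 + 75 @ $18 + 215 @ $16 = $5,966
Total COGS = $1,843 + $5,966 = $7,809
Ending inventory: 169 @ $20 + 81 @ $19 + 83 @ $16 = $6,247
Check: goods available $14,056 = COGS $7,809 + ending $6,247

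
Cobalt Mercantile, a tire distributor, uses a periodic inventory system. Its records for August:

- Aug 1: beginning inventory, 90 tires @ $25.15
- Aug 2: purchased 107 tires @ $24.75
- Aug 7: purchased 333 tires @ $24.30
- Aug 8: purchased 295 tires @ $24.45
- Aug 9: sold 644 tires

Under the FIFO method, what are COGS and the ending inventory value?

Aug 9, 644 sold [FIFO — oldest first]: 90 @ $25.15 + 107 @ $24.75 + 333 @ $24.30 + 114 @ $24.45 = $15,790.95
Ending inventory: 181 @ $24.45 = $4,425.45
Check: goods available $20,216.40 = COGS $15,790.95 + ending $4,425.45

COGS = $15,790.95; ending inventory = $4,425.45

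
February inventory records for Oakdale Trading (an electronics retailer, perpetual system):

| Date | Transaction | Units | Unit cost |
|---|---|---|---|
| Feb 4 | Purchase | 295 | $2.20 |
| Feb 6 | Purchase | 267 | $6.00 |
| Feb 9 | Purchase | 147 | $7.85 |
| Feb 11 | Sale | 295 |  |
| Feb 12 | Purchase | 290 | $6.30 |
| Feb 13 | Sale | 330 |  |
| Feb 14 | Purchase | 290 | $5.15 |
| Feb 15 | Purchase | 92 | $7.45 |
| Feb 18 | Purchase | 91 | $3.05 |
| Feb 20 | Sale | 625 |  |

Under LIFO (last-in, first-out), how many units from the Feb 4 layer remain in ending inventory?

222

Feb 11, 295 sold [LIFO — newest first]: 147 @ $7.85 + 148 @ $6.00 = $2,041.95
Feb 13, 330 sold [LIFO — newest first]: 290 @ $6.30 + 40 @ $6.00 = $2,067.00
Feb 20, 625 sold [LIFO — newest first]: 91 @ $3.05 + 92 @ $7.45 + 290 @ $5.15 + 79 @ $6.00 + 73 @ $2.20 = $3,091.05
Total COGS = $2,041.95 + $2,067.00 + $3,091.05 = $7,200.00
Ending inventory: 222 @ $2.20 = $488.40
Check: goods available $7,688.40 = COGS $7,200.00 + ending $488.40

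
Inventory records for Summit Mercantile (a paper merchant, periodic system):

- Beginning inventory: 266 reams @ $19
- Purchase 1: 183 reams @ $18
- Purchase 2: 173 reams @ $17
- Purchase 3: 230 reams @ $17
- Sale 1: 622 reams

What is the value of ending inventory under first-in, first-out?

Sale 1 (622) [FIFO — oldest first]: 266 @ $19 + 183 @ $18 + 173 @ $17 = $11,289
Ending inventory: 230 @ $17 = $3,910

Ending inventory = $3,910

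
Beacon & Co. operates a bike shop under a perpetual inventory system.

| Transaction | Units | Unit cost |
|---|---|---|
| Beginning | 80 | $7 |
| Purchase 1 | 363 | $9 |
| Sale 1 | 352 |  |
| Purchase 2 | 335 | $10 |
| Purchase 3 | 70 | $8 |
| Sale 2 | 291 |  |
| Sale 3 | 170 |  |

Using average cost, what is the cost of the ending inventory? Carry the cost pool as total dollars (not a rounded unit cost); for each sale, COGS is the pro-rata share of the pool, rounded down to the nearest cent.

Ending inventory = $331.39

After Beginning: 80 on hand, pool $560.00 (≈ $7.0000 each)
After Purchase 1: 443 on hand, pool $3,827.00 (≈ $8.6388 each)
Sale 1, sell 352: 352/443 × $3,827.00 → $3,040.86
After Purchase 2: 426 on hand, pool $4,136.14 (≈ $9.7092 each)
After Purchase 3: 496 on hand, pool $4,696.14 (≈ $9.4680 each)
Sale 2, sell 291: 291/496 × $4,696.14 → $2,755.19
Sale 3, sell 170: 170/205 × $1,940.95 → $1,609.56
Total COGS = $3,040.86 + $2,755.19 + $1,609.56 = $7,405.61
Ending inventory (cost pool remaining) = $331.39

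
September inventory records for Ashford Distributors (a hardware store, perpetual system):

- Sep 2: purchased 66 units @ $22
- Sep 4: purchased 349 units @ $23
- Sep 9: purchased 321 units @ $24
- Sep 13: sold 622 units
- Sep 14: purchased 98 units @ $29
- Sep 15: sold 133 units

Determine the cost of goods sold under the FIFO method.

Sep 13, 622 sold [FIFO — oldest first]: 66 @ $22 + 349 @ $23 + 207 @ $24 = $14,447
Sep 15, 133 sold [FIFO — oldest first]: 114 @ $24 + 19 @ $29 = $3,287
Total COGS = $14,447 + $3,287 = $17,734
Ending inventory: 79 @ $29 = $2,291
Check: goods available $20,025 = COGS $17,734 + ending $2,291

COGS = $17,734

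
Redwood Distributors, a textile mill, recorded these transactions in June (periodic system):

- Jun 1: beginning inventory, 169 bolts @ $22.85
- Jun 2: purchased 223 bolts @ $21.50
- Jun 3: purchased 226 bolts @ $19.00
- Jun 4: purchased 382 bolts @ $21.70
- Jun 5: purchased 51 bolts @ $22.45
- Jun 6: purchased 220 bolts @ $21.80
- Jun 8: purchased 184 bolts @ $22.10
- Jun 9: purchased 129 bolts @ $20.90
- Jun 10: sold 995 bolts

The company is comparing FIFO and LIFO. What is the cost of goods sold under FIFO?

FIFO COGS: 169 @ $22.85 + 223 @ $21.50 + 226 @ $19.00 + 377 @ $21.70 = $21,131.05
LIFO COGS: 129 @ $20.90 + 184 @ $22.10 + 220 @ $21.80 + 51 @ $22.45 + 382 @ $21.70 + 29 @ $19.00 = $21,543.85

COGS = $21,131.05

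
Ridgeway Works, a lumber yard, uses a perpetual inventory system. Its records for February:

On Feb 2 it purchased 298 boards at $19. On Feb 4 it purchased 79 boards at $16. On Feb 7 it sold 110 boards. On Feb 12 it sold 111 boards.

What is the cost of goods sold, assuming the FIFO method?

Feb 7, 110 sold [FIFO — oldest first]: 110 @ $19 = $2,090
Feb 12, 111 sold [FIFO — oldest first]: 111 @ $19 = $2,109
Total COGS = $2,090 + $2,109 = $4,199
Ending inventory: 77 @ $19 + 79 @ $16 = $2,727
Check: goods available $6,926 = COGS $4,199 + ending $2,727

COGS = $4,199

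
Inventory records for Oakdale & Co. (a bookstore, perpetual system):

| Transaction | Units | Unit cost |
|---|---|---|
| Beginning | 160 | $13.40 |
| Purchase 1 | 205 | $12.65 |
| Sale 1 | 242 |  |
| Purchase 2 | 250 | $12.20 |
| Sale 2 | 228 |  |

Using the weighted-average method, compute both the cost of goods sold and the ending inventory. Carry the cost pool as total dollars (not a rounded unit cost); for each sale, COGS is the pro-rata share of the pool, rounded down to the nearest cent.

After Beginning: 160 on hand, pool $2,144.00 (≈ $13.4000 each)
After Purchase 1: 365 on hand, pool $4,737.25 (≈ $12.9788 each)
Sale 1, sell 242: 242/365 × $4,737.25 → $3,140.86
After Purchase 2: 373 on hand, pool $4,646.39 (≈ $12.4568 each)
Sale 2, sell 228: 228/373 × $4,646.39 → $2,840.15
Total COGS = $3,140.86 + $2,840.15 = $5,981.01
Ending inventory (cost pool remaining) = $1,806.24

COGS = $5,981.01; ending inventory = $1,806.24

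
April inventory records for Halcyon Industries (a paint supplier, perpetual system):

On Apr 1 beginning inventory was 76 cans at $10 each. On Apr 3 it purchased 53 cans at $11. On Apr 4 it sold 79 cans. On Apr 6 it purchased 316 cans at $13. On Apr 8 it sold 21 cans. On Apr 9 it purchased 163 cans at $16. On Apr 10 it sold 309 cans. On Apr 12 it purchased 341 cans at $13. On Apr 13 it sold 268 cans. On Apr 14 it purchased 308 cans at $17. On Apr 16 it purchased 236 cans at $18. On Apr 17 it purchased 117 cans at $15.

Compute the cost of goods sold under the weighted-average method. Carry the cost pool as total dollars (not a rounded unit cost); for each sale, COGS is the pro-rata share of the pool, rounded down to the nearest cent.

COGS = $8,883.58

After Apr 1: 76 on hand, pool $760.00 (≈ $10.0000 each)
After Apr 3: 129 on hand, pool $1,343.00 (≈ $10.4109 each)
Apr 4, sell 79: 79/129 × $1,343.00 → $822.45
After Apr 6: 366 on hand, pool $4,628.55 (≈ $12.6463 each)
Apr 8, sell 21: 21/366 × $4,628.55 → $265.57
After Apr 9: 508 on hand, pool $6,970.98 (≈ $13.7224 each)
Apr 10, sell 309: 309/508 × $6,970.98 → $4,240.22
After Apr 12: 540 on hand, pool $7,163.76 (≈ $13.2662 each)
Apr 13, sell 268: 268/540 × $7,163.76 → $3,555.34
After Apr 14: 580 on hand, pool $8,844.42 (≈ $15.2490 each)
After Apr 16: 816 on hand, pool $13,092.42 (≈ $16.0446 each)
After Apr 17: 933 on hand, pool $14,847.42 (≈ $15.9136 each)
Total COGS = $822.45 + $265.57 + $4,240.22 + $3,555.34 = $8,883.58
Ending inventory (cost pool remaining) = $14,847.42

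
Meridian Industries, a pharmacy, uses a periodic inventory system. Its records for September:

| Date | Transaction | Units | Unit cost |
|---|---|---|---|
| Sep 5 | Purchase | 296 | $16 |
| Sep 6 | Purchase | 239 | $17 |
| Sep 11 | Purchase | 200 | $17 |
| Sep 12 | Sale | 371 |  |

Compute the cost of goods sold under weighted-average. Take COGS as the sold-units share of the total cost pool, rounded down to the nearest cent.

Sep 12, sell 371: 371/735 × $12,199.00 → $6,157.59
Ending inventory (cost pool remaining) = $6,041.41

COGS = $6,157.59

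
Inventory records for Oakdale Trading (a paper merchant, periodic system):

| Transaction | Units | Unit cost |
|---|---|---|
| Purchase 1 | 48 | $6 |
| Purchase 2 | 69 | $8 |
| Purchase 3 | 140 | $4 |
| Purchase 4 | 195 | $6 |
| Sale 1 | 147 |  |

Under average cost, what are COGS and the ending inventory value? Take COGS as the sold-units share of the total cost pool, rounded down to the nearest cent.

COGS = $835.81; ending inventory = $1,734.19

Sale 1, sell 147: 147/452 × $2,570.00 → $835.81
Ending inventory (cost pool remaining) = $1,734.19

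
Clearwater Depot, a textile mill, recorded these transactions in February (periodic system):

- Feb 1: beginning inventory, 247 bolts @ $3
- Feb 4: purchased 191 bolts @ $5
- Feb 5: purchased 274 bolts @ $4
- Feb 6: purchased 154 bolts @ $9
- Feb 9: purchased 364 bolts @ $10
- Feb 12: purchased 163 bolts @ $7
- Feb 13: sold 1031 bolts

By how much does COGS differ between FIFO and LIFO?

$1,815

FIFO COGS: 247 @ $3 + 191 @ $5 + 274 @ $4 + 154 @ $9 + 165 @ $10 = $5,828
LIFO COGS: 163 @ $7 + 364 @ $10 + 154 @ $9 + 274 @ $4 + 76 @ $5 = $7,643
Difference = |$5,828 − $7,643| = $1,815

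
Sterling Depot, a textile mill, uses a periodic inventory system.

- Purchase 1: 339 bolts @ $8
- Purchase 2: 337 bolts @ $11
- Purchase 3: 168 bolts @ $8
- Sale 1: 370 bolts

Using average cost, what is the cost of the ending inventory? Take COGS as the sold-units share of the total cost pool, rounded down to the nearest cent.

Ending inventory = $4,359.79

Sale 1, sell 370: 370/844 × $7,763.00 → $3,403.21
Ending inventory (cost pool remaining) = $4,359.79
Check: goods available $7,763.00 = COGS $3,403.21 + ending $4,359.79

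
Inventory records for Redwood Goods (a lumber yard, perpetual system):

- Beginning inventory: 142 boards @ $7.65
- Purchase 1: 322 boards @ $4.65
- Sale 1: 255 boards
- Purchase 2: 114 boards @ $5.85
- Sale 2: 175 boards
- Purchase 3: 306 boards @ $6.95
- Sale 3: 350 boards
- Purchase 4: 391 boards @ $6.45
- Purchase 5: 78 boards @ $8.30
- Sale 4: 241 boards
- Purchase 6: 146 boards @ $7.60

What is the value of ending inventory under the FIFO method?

Ending inventory = $3,395.30

Sale 1 (255) [FIFO — oldest first]: 142 @ $7.65 + 113 @ $4.65 = $1,611.75
Sale 2 (175) [FIFO — oldest first]: 175 @ $4.65 = $813.75
Sale 3 (350) [FIFO — oldest first]: 34 @ $4.65 + 114 @ $5.85 + 202 @ $6.95 = $2,228.90
Sale 4 (241) [FIFO — oldest first]: 104 @ $6.95 + 137 @ $6.45 = $1,606.45
Total COGS = $1,611.75 + $813.75 + $2,228.90 + $1,606.45 = $6,260.85
Ending inventory: 254 @ $6.45 + 78 @ $8.30 + 146 @ $7.60 = $3,395.30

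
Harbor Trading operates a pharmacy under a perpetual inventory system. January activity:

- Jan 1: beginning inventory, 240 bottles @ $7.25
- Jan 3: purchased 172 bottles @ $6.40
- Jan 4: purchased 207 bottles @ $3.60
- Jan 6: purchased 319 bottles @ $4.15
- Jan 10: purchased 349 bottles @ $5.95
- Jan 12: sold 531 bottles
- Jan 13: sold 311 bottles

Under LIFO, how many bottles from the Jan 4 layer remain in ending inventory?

33

Jan 12, 531 sold [LIFO — newest first]: 349 @ $5.95 + 182 @ $4.15 = $2,831.85
Jan 13, 311 sold [LIFO — newest first]: 137 @ $4.15 + 174 @ $3.60 = $1,194.95
Total COGS = $2,831.85 + $1,194.95 = $4,026.80
Ending inventory: 240 @ $7.25 + 172 @ $6.40 + 33 @ $3.60 = $2,959.60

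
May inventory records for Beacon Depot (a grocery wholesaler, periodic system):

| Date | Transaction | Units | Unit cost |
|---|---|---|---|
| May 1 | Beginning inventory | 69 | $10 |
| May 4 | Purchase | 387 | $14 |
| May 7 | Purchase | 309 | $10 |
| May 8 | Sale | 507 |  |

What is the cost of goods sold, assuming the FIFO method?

May 8, 507 sold [FIFO — oldest first]: 69 @ $10 + 387 @ $14 + 51 @ $10 = $6,618
Ending inventory: 258 @ $10 = $2,580

COGS = $6,618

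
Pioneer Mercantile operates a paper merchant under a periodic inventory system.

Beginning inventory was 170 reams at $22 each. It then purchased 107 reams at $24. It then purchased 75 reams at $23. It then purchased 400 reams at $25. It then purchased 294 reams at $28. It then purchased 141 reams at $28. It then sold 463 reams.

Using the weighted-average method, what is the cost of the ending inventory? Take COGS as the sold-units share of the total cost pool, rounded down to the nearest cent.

Sale 1, sell 463: 463/1187 × $30,213.00 → $11,784.85
Ending inventory (cost pool remaining) = $18,428.15

Ending inventory = $18,428.15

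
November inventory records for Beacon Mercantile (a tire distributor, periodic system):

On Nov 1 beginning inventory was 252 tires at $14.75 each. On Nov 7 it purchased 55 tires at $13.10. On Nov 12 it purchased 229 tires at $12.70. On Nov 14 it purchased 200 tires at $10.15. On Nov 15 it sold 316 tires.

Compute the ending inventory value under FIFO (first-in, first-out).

Nov 15, 316 sold [FIFO — oldest first]: 252 @ $14.75 + 55 @ $13.10 + 9 @ $12.70 = $4,551.80
Ending inventory: 220 @ $12.70 + 200 @ $10.15 = $4,824.00

Ending inventory = $4,824.00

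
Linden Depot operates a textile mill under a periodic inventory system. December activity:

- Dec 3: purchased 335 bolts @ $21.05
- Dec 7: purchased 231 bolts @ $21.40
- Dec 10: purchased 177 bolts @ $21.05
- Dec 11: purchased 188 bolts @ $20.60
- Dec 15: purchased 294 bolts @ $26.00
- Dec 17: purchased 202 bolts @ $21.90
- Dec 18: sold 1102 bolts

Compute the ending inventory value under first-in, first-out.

Dec 18, 1102 sold [FIFO — oldest first]: 335 @ $21.05 + 231 @ $21.40 + 177 @ $21.05 + 188 @ $20.60 + 171 @ $26.00 = $24,039.80
Ending inventory: 123 @ $26.00 + 202 @ $21.90 = $7,621.80
Check: goods available $31,661.60 = COGS $24,039.80 + ending $7,621.80

Ending inventory = $7,621.80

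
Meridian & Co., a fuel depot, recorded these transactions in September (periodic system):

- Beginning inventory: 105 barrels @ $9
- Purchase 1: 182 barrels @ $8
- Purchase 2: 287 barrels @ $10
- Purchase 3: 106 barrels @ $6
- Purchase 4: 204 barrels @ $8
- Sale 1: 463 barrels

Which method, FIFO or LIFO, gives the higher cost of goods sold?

FIFO COGS: 105 @ $9 + 182 @ $8 + 176 @ $10 = $4,161
LIFO COGS: 204 @ $8 + 106 @ $6 + 153 @ $10 = $3,798

FIFO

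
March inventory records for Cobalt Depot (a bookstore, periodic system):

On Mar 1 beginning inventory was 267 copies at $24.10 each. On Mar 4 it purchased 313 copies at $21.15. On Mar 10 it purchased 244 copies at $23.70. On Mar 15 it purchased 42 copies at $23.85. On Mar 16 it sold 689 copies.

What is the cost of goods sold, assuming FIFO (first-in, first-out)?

COGS = $15,637.95

Mar 16, 689 sold [FIFO — oldest first]: 267 @ $24.10 + 313 @ $21.15 + 109 @ $23.70 = $15,637.95
Ending inventory: 135 @ $23.70 + 42 @ $23.85 = $4,201.20
Check: goods available $19,839.15 = COGS $15,637.95 + ending $4,201.20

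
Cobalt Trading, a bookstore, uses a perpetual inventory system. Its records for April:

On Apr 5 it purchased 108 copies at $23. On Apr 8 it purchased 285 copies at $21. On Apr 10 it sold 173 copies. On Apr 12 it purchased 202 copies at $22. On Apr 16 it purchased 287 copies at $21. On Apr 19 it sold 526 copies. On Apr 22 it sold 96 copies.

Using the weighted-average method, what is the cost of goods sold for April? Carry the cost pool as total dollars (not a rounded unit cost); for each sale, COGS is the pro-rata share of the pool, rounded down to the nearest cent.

After Apr 5: 108 on hand, pool $2,484.00 (≈ $23.0000 each)
After Apr 8: 393 on hand, pool $8,469.00 (≈ $21.5496 each)
Apr 10, sell 173: 173/393 × $8,469.00 → $3,728.08
After Apr 12: 422 on hand, pool $9,184.92 (≈ $21.7652 each)
After Apr 16: 709 on hand, pool $15,211.92 (≈ $21.4555 each)
Apr 19, sell 526: 526/709 × $15,211.92 → $11,285.57
Apr 22, sell 96: 96/183 × $3,926.35 → $2,059.72
Total COGS = $3,728.08 + $11,285.57 + $2,059.72 = $17,073.37
Ending inventory (cost pool remaining) = $1,866.63
Check: goods available $18,940.00 = COGS $17,073.37 + ending $1,866.63

COGS = $17,073.37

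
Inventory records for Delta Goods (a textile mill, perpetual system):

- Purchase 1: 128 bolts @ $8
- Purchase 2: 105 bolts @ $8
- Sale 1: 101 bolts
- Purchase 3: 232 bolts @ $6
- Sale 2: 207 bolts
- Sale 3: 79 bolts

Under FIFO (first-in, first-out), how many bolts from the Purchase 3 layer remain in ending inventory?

78

Sale 1 (101) [FIFO — oldest first]: 101 @ $8 = $808
Sale 2 (207) [FIFO — oldest first]: 27 @ $8 + 105 @ $8 + 75 @ $6 = $1,506
Sale 3 (79) [FIFO — oldest first]: 79 @ $6 = $474
Total COGS = $808 + $1,506 + $474 = $2,788
Ending inventory: 78 @ $6 = $468
Check: goods available $3,256 = COGS $2,788 + ending $468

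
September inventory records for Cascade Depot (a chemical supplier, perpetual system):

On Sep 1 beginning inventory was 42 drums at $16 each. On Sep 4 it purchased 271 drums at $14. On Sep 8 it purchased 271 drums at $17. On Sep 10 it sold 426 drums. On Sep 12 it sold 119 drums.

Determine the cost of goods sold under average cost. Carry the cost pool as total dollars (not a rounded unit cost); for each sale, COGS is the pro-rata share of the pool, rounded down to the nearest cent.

COGS = $8,467.09

After Sep 1: 42 on hand, pool $672.00 (≈ $16.0000 each)
After Sep 4: 313 on hand, pool $4,466.00 (≈ $14.2684 each)
After Sep 8: 584 on hand, pool $9,073.00 (≈ $15.5360 each)
Sep 10, sell 426: 426/584 × $9,073.00 → $6,618.31
Sep 12, sell 119: 119/158 × $2,454.69 → $1,848.78
Total COGS = $6,618.31 + $1,848.78 = $8,467.09
Ending inventory (cost pool remaining) = $605.91
Check: goods available $9,073.00 = COGS $8,467.09 + ending $605.91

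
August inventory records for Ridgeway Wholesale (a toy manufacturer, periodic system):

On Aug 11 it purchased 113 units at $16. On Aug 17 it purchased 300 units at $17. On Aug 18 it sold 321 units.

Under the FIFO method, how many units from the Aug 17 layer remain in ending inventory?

Aug 18, 321 sold [FIFO — oldest first]: 113 @ $16 + 208 @ $17 = $5,344
Ending inventory: 92 @ $17 = $1,564
Check: goods available $6,908 = COGS $5,344 + ending $1,564

92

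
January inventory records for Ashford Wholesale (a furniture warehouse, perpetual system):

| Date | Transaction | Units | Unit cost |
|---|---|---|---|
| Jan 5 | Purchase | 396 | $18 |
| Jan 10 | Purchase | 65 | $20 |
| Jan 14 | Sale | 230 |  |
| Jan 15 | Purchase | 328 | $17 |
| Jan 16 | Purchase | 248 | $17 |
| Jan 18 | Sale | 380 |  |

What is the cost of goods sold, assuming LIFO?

Jan 14, 230 sold [LIFO — newest first]: 65 @ $20 + 165 @ $18 = $4,270
Jan 18, 380 sold [LIFO — newest first]: 248 @ $17 + 132 @ $17 = $6,460
Total COGS = $4,270 + $6,460 = $10,730
Ending inventory: 231 @ $18 + 196 @ $17 = $7,490

COGS = $10,730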